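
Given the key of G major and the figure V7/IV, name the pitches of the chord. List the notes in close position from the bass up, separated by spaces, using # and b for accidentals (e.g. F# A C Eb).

The slash means an applied dominant: we want the dominant of IV. In G major, IV is C major, and its dominant is built on G.
Building a dominant seventh chord on G gives G-B-D-F.

G B D F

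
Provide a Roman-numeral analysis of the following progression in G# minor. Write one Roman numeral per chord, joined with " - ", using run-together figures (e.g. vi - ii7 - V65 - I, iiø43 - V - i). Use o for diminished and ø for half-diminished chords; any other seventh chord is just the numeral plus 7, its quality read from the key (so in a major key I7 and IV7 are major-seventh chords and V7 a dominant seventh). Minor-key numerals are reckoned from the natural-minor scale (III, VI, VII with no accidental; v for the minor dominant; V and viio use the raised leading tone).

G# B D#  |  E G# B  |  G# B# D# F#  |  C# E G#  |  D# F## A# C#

i - VI - V7/iv - iv - V7

G#-B-D#: root G# is the tonic; minor triad there is i.
E-G#-B has root E, degree 6 in G# minor, so VI.
G#-B#-D#-F#: a dominant seventh chord on G#, the applied dominant of iv → V7/iv.
C#-E-G#: minor triad on C# = scale degree 4 → iv.
D#-F##-A#-C#: root D# is the dominant; dominant seventh chord there is V7.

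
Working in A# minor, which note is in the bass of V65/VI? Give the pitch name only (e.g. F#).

The applied chord V65/VI is rooted on C#: C#-E#-G#-B.
The figure 65 means first inversion — the third is in the bass.

E#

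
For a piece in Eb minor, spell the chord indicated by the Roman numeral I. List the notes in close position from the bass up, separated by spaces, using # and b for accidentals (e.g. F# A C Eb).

Scale degree 1 in Eb minor is Eb; here the chord built on it is altered to a major triad. I is the major tonic (Picardy third), borrowed from the parallel major.
So the chord is Eb-G-Bb.

Eb G Bb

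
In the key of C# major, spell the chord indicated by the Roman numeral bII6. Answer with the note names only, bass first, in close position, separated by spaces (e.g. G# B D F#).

F# A D

Scale degree 2 in C# major is D#; lowering it a half step gives D. bII6 is the Neapolitan sixth — a major triad on the lowered second degree, here in its customary first inversion.
So the chord is D-F#-A.
The figured bass 6 indicates first inversion, placing the third (F#) in the bass: F#-A-D.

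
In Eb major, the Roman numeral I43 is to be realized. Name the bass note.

I in Eb major has root Eb; the chord is Eb-G-Bb-D.
The figure 43 means second inversion — the fifth is in the bass.

Bb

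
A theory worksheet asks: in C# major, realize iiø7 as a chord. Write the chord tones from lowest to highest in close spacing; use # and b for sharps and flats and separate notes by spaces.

iiø7 is the half-diminished supertonic seventh, borrowed from the parallel minor. In C# major that root is D#.
So the chord is D#-F#-A-C#.

D# F# A C#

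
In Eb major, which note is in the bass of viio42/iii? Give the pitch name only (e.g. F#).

Eb

The applied chord viio42/iii is rooted on F#: F#-A-C-Eb.
The figure 42 means third inversion — the seventh is in the bass.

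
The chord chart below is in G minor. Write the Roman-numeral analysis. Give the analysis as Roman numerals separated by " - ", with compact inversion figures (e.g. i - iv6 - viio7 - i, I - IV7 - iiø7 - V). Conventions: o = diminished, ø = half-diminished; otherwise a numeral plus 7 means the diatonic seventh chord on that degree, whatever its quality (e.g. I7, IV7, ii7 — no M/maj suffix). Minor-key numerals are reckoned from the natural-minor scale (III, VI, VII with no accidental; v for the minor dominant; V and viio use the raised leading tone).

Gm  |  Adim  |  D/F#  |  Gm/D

i - iio - V6 - i64

Gm: minor triad on G = scale degree 1 → i.
Adim: diminished triad on A = scale degree 2 → iio.
D/F#: major triad on D = scale degree 5 → V6.
Gm/D has root G, degree 1 in G minor, so i64.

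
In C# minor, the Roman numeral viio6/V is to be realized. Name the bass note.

The applied chord viio6/V is rooted on F##: F##-A#-C#.
The figure 6 means first inversion — the third is in the bass.

A#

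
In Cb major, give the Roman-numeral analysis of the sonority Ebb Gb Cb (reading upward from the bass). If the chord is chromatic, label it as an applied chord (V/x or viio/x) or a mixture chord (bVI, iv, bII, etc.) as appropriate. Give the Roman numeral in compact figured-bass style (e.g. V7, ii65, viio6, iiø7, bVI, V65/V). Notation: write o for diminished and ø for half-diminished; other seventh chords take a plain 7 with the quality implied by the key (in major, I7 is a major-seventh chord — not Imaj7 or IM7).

i6

The pitches Cb-Ebb-Gb form a minor triad rooted on Cb.
Cb is the first degree of Cb major. This is the minor tonic, borrowed from the parallel minor.
With Ebb in the bass the chord is in first inversion, so the figured bass is 6.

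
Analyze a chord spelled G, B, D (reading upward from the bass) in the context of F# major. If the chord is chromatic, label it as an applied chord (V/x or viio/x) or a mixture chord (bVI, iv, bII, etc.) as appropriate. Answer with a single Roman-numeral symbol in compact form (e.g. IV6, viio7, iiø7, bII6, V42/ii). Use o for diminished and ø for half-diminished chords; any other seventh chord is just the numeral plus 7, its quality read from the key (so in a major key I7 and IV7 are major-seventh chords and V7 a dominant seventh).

bII

Stacked in thirds the chord is G-B-D: a major triad on G.
G is the lowered second degree of F# major (diatonic 2 would be G#). This is the Neapolitan chord — a major triad on the lowered second degree.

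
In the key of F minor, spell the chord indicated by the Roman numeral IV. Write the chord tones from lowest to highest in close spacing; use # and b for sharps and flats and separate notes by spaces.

Bb D F

Scale degree 4 in F minor is Bb; here the chord built on it is altered to a major triad. IV is the major subdominant, borrowed from the parallel major.
So the chord is Bb-D-F, a major triad.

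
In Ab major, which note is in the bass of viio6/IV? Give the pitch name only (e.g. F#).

The applied chord viio6/IV is rooted on C: C-Eb-Gb.
The figure 6 means first inversion — the third is in the bass.

Eb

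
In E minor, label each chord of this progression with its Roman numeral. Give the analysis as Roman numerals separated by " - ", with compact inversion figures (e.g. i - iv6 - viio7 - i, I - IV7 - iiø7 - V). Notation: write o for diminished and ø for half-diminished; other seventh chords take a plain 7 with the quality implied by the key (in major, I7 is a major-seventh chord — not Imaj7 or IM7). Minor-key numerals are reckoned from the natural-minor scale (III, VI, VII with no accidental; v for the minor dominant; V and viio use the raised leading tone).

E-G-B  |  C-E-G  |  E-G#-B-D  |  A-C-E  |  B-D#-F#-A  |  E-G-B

i - VI - V7/iv - iv - V7 - i

E-G-B: minor triad on E = scale degree 1 → i.
C-E-G: major triad on C = scale degree 6 → VI.
E-G#-B-D: chromatic; E is V of iv, so V7/iv.
A-C-E has root A, degree 4 in E minor, so iv.
B-D#-F#-A: root B is the dominant; dominant seventh chord there is V7.
E-G-B: minor triad on E = scale degree 1 → i.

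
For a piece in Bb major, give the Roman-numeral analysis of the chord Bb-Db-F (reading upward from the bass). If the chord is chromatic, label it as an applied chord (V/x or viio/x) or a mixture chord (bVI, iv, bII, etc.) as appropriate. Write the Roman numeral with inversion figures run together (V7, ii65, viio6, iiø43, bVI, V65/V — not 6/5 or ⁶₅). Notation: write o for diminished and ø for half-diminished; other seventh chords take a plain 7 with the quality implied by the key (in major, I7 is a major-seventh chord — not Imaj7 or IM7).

Stacked in thirds the chord is Bb-Db-F: a minor triad on Bb.
Bb is the first degree of Bb major. This is the minor tonic, borrowed from the parallel minor.

i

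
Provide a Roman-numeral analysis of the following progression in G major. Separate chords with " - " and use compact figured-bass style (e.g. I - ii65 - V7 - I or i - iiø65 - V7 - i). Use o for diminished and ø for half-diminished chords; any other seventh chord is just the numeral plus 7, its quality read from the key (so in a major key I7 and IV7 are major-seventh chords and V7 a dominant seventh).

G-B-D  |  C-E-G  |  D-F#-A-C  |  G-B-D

I - IV - V7 - I

G-B-D: major triad on G = scale degree 1 → I.
C-E-G has root C, degree 4 in G major, so IV.
D-F#-A-C has root D, degree 5 in G major, so V7.
G-B-D has root G, degree 1 in G major, so I.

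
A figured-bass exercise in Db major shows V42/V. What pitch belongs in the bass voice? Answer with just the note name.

The applied chord V42/V is rooted on Eb: Eb-G-Bb-Db.
The figure 42 means third inversion — the seventh is in the bass.

Db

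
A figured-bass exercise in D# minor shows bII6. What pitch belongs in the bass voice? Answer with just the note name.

G#

bII in D# minor has root E; the chord is E-G#-B.
The figure 6 means first inversion — the third is in the bass.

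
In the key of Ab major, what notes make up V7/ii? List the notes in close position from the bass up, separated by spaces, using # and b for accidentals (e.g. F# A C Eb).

F A C Eb

V7/ii is a secondary dominant — the dominant seventh of ii. ii in Ab major is Bb, so the applied chord's root is F, a perfect fifth above.
Building a dominant seventh chord on F gives F-A-C-Eb.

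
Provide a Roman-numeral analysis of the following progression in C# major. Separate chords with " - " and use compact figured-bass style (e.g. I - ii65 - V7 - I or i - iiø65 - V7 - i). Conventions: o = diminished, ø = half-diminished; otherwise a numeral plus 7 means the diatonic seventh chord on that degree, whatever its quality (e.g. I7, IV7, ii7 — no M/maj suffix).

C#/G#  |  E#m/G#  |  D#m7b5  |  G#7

I64 - iii6 - iiø7 - V7

C#/G# has root C#, degree 1 in C# major, so I64.
E#m/G#: root E# is the mediant; minor triad there is iii6.
D#m7b5: half-diminished seventh chord on D# — chromatic; iiø7 (borrowed from the parallel minor).
G#7: dominant seventh chord on G# = scale degree 5 → V7.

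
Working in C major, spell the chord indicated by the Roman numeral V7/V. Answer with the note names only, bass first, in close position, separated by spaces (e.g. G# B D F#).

D F# A C

V7/V is a secondary dominant — the dominant seventh of V. V in C major is G, so the applied chord's root is D, a perfect fifth above.
Building a dominant seventh chord on D gives D-F#-A-C.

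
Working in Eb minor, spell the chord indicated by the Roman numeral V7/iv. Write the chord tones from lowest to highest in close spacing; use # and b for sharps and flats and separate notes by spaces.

V7/iv is a secondary dominant — the dominant seventh of iv. iv in Eb minor is Ab, so the applied chord's root is Eb, a perfect fifth above.
Building a dominant seventh chord on Eb gives Eb-G-Bb-Db.

Eb G Bb Db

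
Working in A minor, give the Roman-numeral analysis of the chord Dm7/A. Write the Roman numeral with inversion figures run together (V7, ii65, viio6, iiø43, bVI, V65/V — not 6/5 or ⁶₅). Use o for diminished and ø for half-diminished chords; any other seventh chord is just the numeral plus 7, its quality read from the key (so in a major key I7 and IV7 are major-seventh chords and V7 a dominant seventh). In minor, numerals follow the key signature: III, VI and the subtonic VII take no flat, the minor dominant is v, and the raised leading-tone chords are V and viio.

iv43

Stacked in thirds the chord is D-F-A-C: a minor seventh chord on D.
D is scale degree 4 in A minor, and a minor seventh chord on that degree is written iv7.
With A in the bass the chord is in second inversion, so the figured bass is 43.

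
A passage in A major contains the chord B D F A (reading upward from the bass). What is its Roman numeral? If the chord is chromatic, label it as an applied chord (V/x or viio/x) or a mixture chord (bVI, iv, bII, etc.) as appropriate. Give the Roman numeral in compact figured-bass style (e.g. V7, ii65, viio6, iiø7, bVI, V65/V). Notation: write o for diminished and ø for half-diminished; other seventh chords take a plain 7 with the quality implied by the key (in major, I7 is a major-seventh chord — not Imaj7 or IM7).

The pitches B-D-F-A form a half-diminished seventh chord rooted on B.
B is the second degree of A major. This is the half-diminished supertonic seventh, borrowed from the parallel minor.

iiø7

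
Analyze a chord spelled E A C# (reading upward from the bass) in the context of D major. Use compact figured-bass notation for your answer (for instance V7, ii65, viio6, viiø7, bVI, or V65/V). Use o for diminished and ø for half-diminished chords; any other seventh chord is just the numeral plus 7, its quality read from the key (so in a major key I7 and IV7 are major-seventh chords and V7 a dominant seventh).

V64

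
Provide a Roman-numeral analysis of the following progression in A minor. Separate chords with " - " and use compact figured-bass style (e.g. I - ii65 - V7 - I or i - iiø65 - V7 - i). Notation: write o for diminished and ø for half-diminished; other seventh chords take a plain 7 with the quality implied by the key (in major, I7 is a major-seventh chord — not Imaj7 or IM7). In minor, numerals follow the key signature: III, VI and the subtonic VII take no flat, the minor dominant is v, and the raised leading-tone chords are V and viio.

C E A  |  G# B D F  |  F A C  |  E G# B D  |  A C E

C-E-A: minor triad on A = scale degree 1 → i6.
G#-B-D-F has root G#, degree 7 in A minor, so viio7.
F-A-C: root F is the submediant; major triad there is VI.
E-G#-B-D: root E is the dominant; dominant seventh chord there is V7.
A-C-E has root A, degree 1 in A minor, so i.

i6 - viio7 - VI - V7 - i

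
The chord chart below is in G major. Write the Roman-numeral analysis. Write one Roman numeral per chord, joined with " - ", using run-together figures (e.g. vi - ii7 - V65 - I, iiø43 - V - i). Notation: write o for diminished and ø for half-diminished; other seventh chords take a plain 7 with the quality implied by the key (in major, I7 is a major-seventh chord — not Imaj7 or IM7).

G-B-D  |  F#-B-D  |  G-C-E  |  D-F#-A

I - iii64 - IV64 - V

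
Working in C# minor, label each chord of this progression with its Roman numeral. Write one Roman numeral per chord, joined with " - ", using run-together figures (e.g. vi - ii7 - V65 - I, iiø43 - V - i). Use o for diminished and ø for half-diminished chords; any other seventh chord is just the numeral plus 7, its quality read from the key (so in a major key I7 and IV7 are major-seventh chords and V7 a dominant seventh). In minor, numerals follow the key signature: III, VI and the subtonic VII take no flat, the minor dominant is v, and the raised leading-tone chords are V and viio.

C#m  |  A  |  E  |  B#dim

i - VI - III - viio

C#m: root C# is the tonic; minor triad there is i.
A: root A is the submediant; major triad there is VI.
E: major triad on E = scale degree 3 → III.
B#dim: diminished triad on B# = scale degree 7 → viio.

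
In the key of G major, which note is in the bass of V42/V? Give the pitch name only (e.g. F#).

The applied chord V42/V is rooted on A: A-C#-E-G.
The figure 42 means third inversion — the seventh is in the bass.

G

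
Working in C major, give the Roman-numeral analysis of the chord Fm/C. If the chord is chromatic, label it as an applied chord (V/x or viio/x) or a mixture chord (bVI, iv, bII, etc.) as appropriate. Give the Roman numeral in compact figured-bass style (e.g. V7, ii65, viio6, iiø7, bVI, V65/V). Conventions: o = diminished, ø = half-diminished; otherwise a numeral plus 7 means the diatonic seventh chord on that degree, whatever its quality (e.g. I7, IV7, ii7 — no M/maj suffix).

iv64

The pitches F-Ab-C form a minor triad rooted on F.
F is the fourth degree of C major. This is the minor subdominant, borrowed from the parallel minor.
With C in the bass the chord is in second inversion, so the figured bass is 64.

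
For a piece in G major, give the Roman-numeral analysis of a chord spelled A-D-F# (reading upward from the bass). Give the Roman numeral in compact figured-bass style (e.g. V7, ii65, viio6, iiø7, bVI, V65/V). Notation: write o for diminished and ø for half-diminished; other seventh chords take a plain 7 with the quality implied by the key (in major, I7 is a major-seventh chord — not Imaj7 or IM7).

V64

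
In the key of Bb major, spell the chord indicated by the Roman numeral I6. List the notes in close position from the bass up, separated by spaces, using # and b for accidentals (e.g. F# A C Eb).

D F Bb

The numeral's case and figure indicate a major triad. In Bb major its root, the tonic, is Bb.
That chord is spelled Bb-D-F.
The figured bass 6 indicates first inversion, placing the third (D) in the bass: D-F-Bb.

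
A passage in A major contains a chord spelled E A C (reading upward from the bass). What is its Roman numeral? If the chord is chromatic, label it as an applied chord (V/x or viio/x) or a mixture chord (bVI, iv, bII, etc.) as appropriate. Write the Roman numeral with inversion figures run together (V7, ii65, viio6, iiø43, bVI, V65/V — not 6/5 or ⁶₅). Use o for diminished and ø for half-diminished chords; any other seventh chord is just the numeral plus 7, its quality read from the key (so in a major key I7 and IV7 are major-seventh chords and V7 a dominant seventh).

Stacked in thirds the chord is A-C-E: a minor triad on A.
A is the first degree of A major. This is the minor tonic, borrowed from the parallel minor.
With E in the bass the chord is in second inversion, so the figured bass is 64.

i64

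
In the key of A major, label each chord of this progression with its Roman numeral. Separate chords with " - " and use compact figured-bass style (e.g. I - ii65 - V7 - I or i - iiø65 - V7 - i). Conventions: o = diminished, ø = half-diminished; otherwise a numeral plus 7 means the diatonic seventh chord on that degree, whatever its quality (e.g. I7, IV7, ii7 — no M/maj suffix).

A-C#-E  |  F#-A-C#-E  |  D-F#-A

I - vi7 - IV

A-C#-E: major triad on A = scale degree 1 → I.
F#-A-C#-E: root F# is the submediant; minor seventh chord there is vi7.
D-F#-A: root D is the subdominant; major triad there is IV.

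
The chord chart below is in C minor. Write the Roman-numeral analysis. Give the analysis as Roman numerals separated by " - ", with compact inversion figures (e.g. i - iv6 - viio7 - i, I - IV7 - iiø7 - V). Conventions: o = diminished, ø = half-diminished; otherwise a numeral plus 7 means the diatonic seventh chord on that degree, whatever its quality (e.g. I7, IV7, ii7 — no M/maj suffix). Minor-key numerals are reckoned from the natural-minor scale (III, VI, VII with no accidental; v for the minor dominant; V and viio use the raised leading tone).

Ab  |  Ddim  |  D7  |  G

VI - iio - V7/V - V

Ab: major triad on Ab = scale degree 6 → VI.
Ddim: root D is the supertonic; diminished triad there is iio.
D7: chromatic; D is V of V, so V7/V.
G has root G, degree 5 in C minor, so V.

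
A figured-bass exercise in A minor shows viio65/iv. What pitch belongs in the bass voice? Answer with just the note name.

The applied chord viio65/iv is rooted on C#: C#-E-G-Bb.
The figure 65 means first inversion — the third is in the bass.

E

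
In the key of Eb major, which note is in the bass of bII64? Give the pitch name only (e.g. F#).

Cb

bII in Eb major has root Fb; the chord is Fb-Ab-Cb.
The figure 64 means second inversion — the fifth is in the bass.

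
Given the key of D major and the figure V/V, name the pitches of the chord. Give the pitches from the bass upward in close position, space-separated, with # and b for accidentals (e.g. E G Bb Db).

E G# B

V/V is a secondary dominant — the dominant triad of V. V in D major is A, so the applied chord's root is E, a perfect fifth above.
Building a major triad on E gives E-G#-B.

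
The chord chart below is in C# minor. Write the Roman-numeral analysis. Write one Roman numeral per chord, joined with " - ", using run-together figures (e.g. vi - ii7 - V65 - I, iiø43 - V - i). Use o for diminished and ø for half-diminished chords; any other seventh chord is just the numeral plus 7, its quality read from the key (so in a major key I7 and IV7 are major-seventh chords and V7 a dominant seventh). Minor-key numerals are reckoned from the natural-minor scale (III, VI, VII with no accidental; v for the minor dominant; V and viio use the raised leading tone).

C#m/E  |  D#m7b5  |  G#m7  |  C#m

C#m/E: minor triad on C# = scale degree 1 → i6.
D#m7b5: root D# is the supertonic; half-diminished seventh chord there is iiø7.
G#m7 has root G#, degree 5 in C# minor, so v7.
C#m: root C# is the tonic; minor triad there is i.

i6 - iiø7 - v7 - i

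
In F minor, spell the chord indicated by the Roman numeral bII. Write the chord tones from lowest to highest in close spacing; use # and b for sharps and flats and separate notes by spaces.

Scale degree 2 in F minor is G; lowering it a half step gives Gb. bII is the Neapolitan chord — a major triad on the lowered second degree.
So the chord is Gb-Bb-Db.

Gb Bb Db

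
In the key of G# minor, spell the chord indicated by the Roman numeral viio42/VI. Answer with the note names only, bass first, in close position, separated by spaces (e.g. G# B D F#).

C D# F# A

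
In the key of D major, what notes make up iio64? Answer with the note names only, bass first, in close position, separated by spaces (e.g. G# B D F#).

Bb E G

iio64 is the diminished supertonic triad, borrowed from the parallel minor. In D major that root is E.
So the chord is E-G-Bb, a diminished triad.
The figured bass 64 indicates second inversion, placing the fifth (Bb) in the bass: Bb-E-G.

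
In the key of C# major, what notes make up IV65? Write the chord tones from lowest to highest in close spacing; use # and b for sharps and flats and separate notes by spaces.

In C# major, the fourth degree is F#, and the diatonic chord built there is a major seventh chord.
That chord is spelled F#-A#-C#-E#.
The figured bass 65 indicates first inversion, placing the third (A#) in the bass: A#-C#-E#-F#.

A# C# E# F#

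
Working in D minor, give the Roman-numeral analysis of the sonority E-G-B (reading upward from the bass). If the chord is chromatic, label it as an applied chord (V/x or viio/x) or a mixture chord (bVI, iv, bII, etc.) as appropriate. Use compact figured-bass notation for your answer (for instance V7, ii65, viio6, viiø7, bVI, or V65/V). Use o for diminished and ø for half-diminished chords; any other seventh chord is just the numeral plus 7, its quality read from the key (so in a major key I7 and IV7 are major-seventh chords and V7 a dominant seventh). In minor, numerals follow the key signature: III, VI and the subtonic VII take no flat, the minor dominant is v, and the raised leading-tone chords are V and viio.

ii

The pitches E-G-B form a minor triad rooted on E.
E is the second degree of D minor. This is the minor supertonic, borrowed from the parallel major (the Dorian ii).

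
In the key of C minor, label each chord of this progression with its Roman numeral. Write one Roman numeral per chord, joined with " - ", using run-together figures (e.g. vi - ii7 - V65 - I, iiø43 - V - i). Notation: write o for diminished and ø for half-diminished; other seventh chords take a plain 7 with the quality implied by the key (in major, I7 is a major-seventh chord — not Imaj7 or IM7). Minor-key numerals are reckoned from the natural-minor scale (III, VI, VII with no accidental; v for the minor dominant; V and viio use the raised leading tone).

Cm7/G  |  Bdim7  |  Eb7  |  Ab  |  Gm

Cm7/G: minor seventh chord on C = scale degree 1 → i43.
Bdim7 has root B, degree 7 in C minor, so viio7.
Eb7: a dominant seventh chord on Eb, the applied dominant of VI → V7/VI.
Ab has root Ab, degree 6 in C minor, so VI.
Gm: root G is the dominant; minor triad there is v.

i43 - viio7 - V7/VI - VI - v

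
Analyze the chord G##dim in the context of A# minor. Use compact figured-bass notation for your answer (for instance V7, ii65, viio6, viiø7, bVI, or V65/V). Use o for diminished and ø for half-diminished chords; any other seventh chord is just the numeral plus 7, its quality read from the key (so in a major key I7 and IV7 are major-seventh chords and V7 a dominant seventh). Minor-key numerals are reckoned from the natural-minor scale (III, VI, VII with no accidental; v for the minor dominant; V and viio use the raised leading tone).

viio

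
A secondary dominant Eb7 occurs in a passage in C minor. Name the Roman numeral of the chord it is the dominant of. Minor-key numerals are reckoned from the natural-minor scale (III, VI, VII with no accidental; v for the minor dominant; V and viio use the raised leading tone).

The chord is a dominant seventh chord on Eb.
A dominant resolves down a perfect fifth: Eb → Ab. In C minor, Ab is scale degree 6, i.e. VI.

VI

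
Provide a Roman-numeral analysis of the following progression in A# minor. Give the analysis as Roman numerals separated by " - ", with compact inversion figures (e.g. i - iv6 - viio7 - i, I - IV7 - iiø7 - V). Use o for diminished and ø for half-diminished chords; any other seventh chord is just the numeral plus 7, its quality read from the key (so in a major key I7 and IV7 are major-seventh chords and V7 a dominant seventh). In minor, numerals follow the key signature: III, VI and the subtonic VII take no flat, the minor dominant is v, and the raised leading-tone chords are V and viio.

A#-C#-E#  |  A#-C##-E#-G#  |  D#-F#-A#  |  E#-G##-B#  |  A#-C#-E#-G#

i - V7/iv - iv - V - i7

A#-C#-E#: root A# is the tonic; minor triad there is i.
A#-C##-E#-G#: chromatic; A# is V of iv, so V7/iv.
D#-F#-A# has root D#, degree 4 in A# minor, so iv.
E#-G##-B#: root E# is the dominant; major triad there is V.
A#-C#-E#-G# has root A#, degree 1 in A# minor, so i7.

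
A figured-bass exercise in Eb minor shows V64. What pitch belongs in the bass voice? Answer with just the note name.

F

V in Eb minor has root Bb; the chord is Bb-D-F.
The figure 64 means second inversion — the fifth is in the bass.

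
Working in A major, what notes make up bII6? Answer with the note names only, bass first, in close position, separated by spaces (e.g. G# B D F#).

D F Bb

bII6 is the Neapolitan sixth — a major triad on the lowered second degree, here in its customary first inversion. In A major that root is Bb.
So the chord is Bb-D-F.
The figured bass 6 indicates first inversion, placing the third (D) in the bass: D-F-Bb.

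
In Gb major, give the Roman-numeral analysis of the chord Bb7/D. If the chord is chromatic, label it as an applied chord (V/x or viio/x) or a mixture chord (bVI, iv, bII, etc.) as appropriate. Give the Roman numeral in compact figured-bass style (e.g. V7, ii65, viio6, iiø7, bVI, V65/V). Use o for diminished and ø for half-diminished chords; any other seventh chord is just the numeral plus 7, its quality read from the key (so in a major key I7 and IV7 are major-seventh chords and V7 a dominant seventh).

V65/vi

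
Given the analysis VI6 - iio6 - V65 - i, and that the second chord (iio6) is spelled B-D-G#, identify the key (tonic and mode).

F# minor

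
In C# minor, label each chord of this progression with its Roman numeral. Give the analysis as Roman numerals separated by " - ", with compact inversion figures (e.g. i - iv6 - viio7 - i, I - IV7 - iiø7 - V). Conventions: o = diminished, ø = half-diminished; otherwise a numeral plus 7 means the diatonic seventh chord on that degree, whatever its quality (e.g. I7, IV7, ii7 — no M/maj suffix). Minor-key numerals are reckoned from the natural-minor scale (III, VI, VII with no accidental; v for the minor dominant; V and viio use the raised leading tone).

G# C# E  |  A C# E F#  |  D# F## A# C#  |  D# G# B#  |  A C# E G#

i64 - iv65 - V7/V - V64 - VI7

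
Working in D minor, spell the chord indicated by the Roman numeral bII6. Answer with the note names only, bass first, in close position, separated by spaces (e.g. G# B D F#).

bII6 is the Neapolitan sixth — a major triad on the lowered second degree, here in its customary first inversion. In D minor that root is Eb.
So the chord is Eb-G-Bb, a major triad.
With the 6 figure the chord is in first inversion; from the bass G upward in close position it reads G-Bb-Eb.

G Bb Eb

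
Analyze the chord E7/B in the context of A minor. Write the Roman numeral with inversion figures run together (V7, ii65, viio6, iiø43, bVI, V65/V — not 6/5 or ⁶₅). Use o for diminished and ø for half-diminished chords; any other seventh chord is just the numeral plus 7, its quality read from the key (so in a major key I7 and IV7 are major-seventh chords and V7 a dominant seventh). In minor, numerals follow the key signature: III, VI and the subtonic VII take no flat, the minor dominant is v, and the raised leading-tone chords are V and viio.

V43

Stacked in thirds the chord is E-G#-B-D: a dominant seventh chord on E.
E is scale degree 5 in A minor, and a dominant seventh chord on that degree is written V7.
With B in the bass the chord is in second inversion, so the figured bass is 43.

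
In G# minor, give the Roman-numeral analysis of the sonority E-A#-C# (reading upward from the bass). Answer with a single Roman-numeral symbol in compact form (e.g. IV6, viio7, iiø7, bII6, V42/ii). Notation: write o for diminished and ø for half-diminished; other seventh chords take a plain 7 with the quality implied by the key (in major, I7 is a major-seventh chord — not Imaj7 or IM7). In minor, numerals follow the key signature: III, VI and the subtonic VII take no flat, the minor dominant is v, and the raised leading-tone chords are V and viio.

iio64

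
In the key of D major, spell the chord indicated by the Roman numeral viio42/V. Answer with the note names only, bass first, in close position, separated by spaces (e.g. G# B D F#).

F G# B D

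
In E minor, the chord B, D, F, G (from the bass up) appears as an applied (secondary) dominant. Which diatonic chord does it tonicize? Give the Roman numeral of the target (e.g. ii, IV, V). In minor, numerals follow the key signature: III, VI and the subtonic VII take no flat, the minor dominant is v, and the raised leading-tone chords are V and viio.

The chord is a dominant seventh chord on G.
A dominant resolves down a perfect fifth: G → C. In E minor, C is scale degree 6, i.e. VI.

VI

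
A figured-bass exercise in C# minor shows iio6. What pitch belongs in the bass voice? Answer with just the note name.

F#

iio in C# minor has root D#; the chord is D#-F#-A.
The figure 6 means first inversion — the third is in the bass.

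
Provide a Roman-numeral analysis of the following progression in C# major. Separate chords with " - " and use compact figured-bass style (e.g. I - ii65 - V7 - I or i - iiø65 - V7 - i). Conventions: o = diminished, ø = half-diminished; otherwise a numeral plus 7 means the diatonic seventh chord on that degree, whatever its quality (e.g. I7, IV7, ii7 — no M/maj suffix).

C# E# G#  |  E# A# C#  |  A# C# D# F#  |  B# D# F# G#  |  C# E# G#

I - vi64 - ii43 - V65 - I

C#-E#-G#: major triad on C# = scale degree 1 → I.
E#-A#-C# has root A#, degree 6 in C# major, so vi64.
A#-C#-D#-F# has root D#, degree 2 in C# major, so ii43.
B#-D#-F#-G#: root G# is the dominant; dominant seventh chord there is V65.
C#-E#-G#: major triad on C# = scale degree 1 → I.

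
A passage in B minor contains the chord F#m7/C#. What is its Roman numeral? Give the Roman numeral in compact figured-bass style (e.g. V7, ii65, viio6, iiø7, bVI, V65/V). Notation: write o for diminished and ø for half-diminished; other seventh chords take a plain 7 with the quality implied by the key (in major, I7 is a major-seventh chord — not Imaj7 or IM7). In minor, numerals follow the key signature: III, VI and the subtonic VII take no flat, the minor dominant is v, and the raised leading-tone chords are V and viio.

Stacked in thirds the chord is F#-A-C#-E: a minor seventh chord on F#.
In B minor, F# is the dominant; the diatonic minor seventh chord there is v7.
With C# in the bass the chord is in second inversion, so the figured bass is 43.

v43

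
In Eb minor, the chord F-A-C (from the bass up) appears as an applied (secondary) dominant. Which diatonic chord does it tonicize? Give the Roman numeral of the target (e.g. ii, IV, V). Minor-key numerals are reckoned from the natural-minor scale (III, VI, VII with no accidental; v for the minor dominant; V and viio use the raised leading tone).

The chord is a major triad on F.
A dominant resolves down a perfect fifth: F → Bb. In Eb minor, Bb is scale degree 5, i.e. V.

V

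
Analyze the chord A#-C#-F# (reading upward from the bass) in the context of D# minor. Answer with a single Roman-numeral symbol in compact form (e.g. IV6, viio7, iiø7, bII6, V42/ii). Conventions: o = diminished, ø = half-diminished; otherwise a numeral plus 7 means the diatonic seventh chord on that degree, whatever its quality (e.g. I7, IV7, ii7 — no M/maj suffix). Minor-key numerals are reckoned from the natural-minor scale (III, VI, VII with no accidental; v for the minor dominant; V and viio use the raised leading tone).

III6

Stacked in thirds the chord is F#-A#-C#: a major triad on F#.
F# is scale degree 3 in D# minor, and a major triad on that degree is written III.
With A# in the bass the chord is in first inversion, so the figured bass is 6.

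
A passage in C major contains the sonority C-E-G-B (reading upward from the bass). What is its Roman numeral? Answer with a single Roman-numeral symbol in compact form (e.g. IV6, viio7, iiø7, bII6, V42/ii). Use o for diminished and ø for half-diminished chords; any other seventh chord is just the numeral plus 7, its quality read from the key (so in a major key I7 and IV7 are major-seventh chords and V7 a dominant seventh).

I7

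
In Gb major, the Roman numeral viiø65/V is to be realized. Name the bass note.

Eb

The applied chord viiø65/V is rooted on C: C-Eb-Gb-Bb.
The figure 65 means first inversion — the third is in the bass.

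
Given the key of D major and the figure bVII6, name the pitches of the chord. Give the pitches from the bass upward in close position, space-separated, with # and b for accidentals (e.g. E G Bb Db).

E G C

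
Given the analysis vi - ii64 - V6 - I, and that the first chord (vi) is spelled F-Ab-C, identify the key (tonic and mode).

The chord Fm is a minor triad rooted on F; its label is vi.
If F is scale degree 6 and the mode makes that degree carry a minor triad, the tonic is Ab and the mode is major.

Ab major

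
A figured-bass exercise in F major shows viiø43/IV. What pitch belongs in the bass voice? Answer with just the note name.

Eb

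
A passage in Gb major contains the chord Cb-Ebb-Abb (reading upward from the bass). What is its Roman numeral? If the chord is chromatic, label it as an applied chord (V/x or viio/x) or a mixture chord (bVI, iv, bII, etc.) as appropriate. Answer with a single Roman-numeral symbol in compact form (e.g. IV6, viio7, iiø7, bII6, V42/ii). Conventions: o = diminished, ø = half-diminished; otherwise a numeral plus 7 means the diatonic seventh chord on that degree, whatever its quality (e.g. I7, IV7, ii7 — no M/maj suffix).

bII6

The pitches Abb-Cb-Ebb form a major triad rooted on Abb.
Abb is the lowered second degree of Gb major (diatonic 2 would be Ab). This is the Neapolitan sixth — a major triad on the lowered second degree, here in its customary first inversion.
With Cb in the bass the chord is in first inversion, so the figured bass is 6.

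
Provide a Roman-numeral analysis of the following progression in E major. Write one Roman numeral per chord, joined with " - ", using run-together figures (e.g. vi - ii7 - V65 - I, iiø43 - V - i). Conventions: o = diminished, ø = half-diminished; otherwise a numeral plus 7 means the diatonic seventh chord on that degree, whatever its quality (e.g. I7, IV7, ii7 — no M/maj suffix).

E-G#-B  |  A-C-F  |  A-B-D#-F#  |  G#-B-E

E-G#-B: root E is the tonic; major triad there is I.
A-C-F: F with this quality isn't in the key; a major triad on b2 is the Neapolitan sixth, bII6 (third, A, in the bass — hence the 6).
A-B-D#-F#: root B is the dominant; dominant seventh chord there is V42.
G#-B-E has root E, degree 1 in E major, so I6.

I - bII6 - V42 - I6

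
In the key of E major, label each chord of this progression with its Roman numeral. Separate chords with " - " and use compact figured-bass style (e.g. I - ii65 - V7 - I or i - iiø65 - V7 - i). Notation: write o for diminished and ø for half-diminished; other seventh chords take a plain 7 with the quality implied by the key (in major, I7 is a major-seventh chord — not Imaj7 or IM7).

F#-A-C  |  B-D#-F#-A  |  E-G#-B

iio - V7 - I

F#-A-C: diminished triad on F# — chromatic; iio (borrowed from the parallel minor).
B-D#-F#-A: dominant seventh chord on B = scale degree 5 → V7.
E-G#-B has root E, degree 1 in E major, so I.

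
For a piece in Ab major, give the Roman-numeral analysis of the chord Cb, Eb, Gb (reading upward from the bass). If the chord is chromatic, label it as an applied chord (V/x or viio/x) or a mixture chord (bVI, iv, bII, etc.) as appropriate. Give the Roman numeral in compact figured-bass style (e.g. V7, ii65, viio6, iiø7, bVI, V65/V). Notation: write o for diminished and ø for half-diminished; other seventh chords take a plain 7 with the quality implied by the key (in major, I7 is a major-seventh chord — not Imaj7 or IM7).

Stacked in thirds the chord is Cb-Eb-Gb: a major triad on Cb.
Cb is the lowered third degree of Ab major (diatonic 3 would be C). This is a major triad on the lowered third degree, borrowed from the parallel minor.

bIII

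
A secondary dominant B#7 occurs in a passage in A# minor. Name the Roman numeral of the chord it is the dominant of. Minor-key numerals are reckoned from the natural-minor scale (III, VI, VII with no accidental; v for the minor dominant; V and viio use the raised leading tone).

The chord is a dominant seventh chord on B#.
A dominant resolves down a perfect fifth: B# → E#. In A# minor, E# is scale degree 5, i.e. V.

V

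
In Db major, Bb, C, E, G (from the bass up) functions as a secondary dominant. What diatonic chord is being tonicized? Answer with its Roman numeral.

iii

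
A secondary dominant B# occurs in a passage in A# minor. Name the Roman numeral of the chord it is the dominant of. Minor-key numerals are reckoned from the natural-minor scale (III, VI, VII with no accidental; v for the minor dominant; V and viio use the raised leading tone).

V

The chord is a major triad on B#.
A dominant resolves down a perfect fifth: B# → E#. In A# minor, E# is scale degree 5, i.e. V.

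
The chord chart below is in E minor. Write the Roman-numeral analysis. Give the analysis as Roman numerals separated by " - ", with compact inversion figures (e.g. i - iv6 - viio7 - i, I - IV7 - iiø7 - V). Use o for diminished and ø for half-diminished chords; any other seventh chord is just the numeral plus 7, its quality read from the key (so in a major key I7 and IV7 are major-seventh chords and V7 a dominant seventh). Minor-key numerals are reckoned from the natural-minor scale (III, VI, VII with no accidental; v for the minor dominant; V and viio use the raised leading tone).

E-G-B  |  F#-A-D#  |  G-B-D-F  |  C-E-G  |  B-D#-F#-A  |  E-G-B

i - viio6 - V7/VI - VI - V7 - i

E-G-B has root E, degree 1 in E minor, so i.
F#-A-D# has root D#, degree 7 in E minor, so viio6.
G-B-D-F is the secondary dominant of VI (dominant seventh chord on G): V7/VI.
C-E-G: root C is the submediant; major triad there is VI.
B-D#-F#-A: root B is the dominant; dominant seventh chord there is V7.
E-G-B: root E is the tonic; minor triad there is i.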